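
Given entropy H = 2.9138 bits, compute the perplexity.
7.5360

Perplexity is 2^H (or exp(H) for natural log).

H = 2.9138 bits
Perplexity = 2^2.9138 = 7.5360

Interpretation: The model's uncertainty is equivalent to choosing uniformly among 7.5 options.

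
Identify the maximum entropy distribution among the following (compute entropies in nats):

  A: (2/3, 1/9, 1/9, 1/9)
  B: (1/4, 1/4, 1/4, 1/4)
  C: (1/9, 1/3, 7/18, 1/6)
B

For a discrete distribution over n outcomes, entropy is maximized by the uniform distribution.

Computing entropies:
H(A) = 1.0027 nats
H(B) = 1.3863 nats
H(C) = 1.2763 nats

The uniform distribution (where all probabilities equal 1/4) achieves the maximum entropy of log_e(4) = 1.3863 nats.

Distribution B has the highest entropy.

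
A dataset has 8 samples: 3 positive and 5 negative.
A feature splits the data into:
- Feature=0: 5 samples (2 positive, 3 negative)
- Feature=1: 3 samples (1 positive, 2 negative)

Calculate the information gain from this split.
0.0032 bits

Information Gain = H(Y) - H(Y|Feature)

Before split:
P(positive) = 3/8 = 0.3750
H(Y) = 0.9544 bits

After split:
Feature=0: H = 0.9710 bits (weight = 5/8)
Feature=1: H = 0.9183 bits (weight = 3/8)
H(Y|Feature) = (5/8)×0.9710 + (3/8)×0.9183 = 0.9512 bits

Information Gain = 0.9544 - 0.9512 = 0.0032 bits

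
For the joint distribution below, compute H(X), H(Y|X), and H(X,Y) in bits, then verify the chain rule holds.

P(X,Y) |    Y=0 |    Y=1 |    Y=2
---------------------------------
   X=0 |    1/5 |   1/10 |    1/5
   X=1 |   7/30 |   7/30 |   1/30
H(X,Y) = 2.4043, H(X) = 1.0000, H(Y|X) = 1.4043 (all in bits)

Chain rule: H(X,Y) = H(X) + H(Y|X)

Left side — joint entropy directly:
H(X,Y) = -Σ p(x,y) log p(x,y) = 2.4043 bits

Right side — compute H(Y|X) from the conditional distributions:
P(X) = (1/2, 1/2), so H(X) = 1.0000 bits
H(Y|X) = Σ_x P(X=x) · H(Y|X=x):
  P(Y|X=0) = (2/5, 1/5, 2/5), H(Y|X=0) = 1.5219, weight P(X=0) = 1/2
  P(Y|X=1) = (7/15, 7/15, 1/15), H(Y|X=1) = 1.2867, weight P(X=1) = 1/2
H(Y|X) = 1.4043 bits

H(X) + H(Y|X) = 1.0000 + 1.4043 = 2.4043 bits

Both sides equal 2.4043 bits. ✓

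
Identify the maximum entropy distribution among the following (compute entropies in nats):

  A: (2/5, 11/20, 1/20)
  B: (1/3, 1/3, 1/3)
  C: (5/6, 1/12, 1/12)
B

For a discrete distribution over n outcomes, entropy is maximized by the uniform distribution.

Computing entropies:
H(A) = 0.8451 nats
H(B) = 1.0986 nats
H(C) = 0.5661 nats

The uniform distribution (where all probabilities equal 1/3) achieves the maximum entropy of log_e(3) = 1.0986 nats.

Distribution B has the highest entropy.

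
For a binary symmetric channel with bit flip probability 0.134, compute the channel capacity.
0.4317 bits

For a binary symmetric channel (BSC) with error probability p:
Capacity C = 1 - H(p) bits per symbol

where H(p) = -p log₂(p) - (1-p) log₂(1-p) is the binary entropy function.

H(0.134) = 0.5683 bits
C = 1 - 0.5683 = 0.4317 bits per symbol

This means we can reliably transmit up to 0.4317 bits of information per channel use.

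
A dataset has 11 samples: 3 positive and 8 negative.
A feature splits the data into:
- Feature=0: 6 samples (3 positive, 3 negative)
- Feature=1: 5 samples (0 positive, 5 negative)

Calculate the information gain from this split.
0.2999 bits

Information Gain = H(Y) - H(Y|Feature)

Before split:
P(positive) = 3/11 = 0.2727
H(Y) = 0.8454 bits

After split:
Feature=0: H = 1.0000 bits (weight = 6/11)
Feature=1: H = 0.0000 bits (weight = 5/11)
H(Y|Feature) = (6/11)×1.0000 + (5/11)×0.0000 = 0.5455 bits

Information Gain = 0.8454 - 0.5455 = 0.2999 bits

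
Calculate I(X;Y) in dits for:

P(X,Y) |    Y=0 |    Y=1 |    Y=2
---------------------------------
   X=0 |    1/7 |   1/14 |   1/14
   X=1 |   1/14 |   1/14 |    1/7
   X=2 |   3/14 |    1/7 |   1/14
0.0223 dits

Mutual information: I(X;Y) = H(X) + H(Y) - H(X,Y)

Marginals:
P(X) = (2/7, 2/7, 3/7), H(X) = 0.4686 dits
P(Y) = (3/7, 2/7, 2/7), H(Y) = 0.4686 dits

Joint entropy: H(X,Y) = 0.9149 dits

I(X;Y) = 0.4686 + 0.4686 - 0.9149 = 0.0223 dits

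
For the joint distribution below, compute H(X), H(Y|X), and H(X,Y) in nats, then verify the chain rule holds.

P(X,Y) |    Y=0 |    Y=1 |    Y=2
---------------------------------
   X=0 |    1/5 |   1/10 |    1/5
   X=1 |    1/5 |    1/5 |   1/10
H(X,Y) = 1.7481, H(X) = 0.6931, H(Y|X) = 1.0549 (all in nats)

Chain rule: H(X,Y) = H(X) + H(Y|X)

Left side — joint entropy directly:
H(X,Y) = -Σ p(x,y) log p(x,y) = 1.7481 nats

Right side — compute H(Y|X) from the conditional distributions:
P(X) = (1/2, 1/2), so H(X) = 0.6931 nats
H(Y|X) = Σ_x P(X=x) · H(Y|X=x):
  P(Y|X=0) = (2/5, 1/5, 2/5), H(Y|X=0) = 1.0549, weight P(X=0) = 1/2
  P(Y|X=1) = (2/5, 2/5, 1/5), H(Y|X=1) = 1.0549, weight P(X=1) = 1/2
H(Y|X) = 1.0549 nats

H(X) + H(Y|X) = 0.6931 + 1.0549 = 1.7481 nats

Both sides equal 1.7481 nats. ✓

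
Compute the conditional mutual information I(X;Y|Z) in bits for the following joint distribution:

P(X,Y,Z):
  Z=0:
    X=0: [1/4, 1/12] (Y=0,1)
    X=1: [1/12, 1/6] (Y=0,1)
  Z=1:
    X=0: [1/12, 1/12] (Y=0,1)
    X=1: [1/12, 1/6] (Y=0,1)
0.0830 bits

Conditional mutual information: I(X;Y|Z) = H(X|Z) + H(Y|Z) - H(X,Y|Z)

H(Z) = 0.9799
H(X,Z) = 1.9591 → H(X|Z) = 0.9793
H(Y,Z) = 1.9591 → H(Y|Z) = 0.9793
H(X,Y,Z) = 2.8554 → H(X,Y|Z) = 1.8755

I(X;Y|Z) = 0.9793 + 0.9793 - 1.8755 = 0.0830 bits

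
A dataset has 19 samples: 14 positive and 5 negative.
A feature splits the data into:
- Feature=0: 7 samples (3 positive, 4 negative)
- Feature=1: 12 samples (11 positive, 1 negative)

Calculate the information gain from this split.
0.2071 bits

Information Gain = H(Y) - H(Y|Feature)

Before split:
P(positive) = 14/19 = 0.7368
H(Y) = 0.8315 bits

After split:
Feature=0: H = 0.9852 bits (weight = 7/19)
Feature=1: H = 0.4138 bits (weight = 12/19)
H(Y|Feature) = (7/19)×0.9852 + (12/19)×0.4138 = 0.6243 bits

Information Gain = 0.8315 - 0.6243 = 0.2071 bits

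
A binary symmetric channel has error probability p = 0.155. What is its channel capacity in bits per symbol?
0.3778 bits

For a binary symmetric channel (BSC) with error probability p:
Capacity C = 1 - H(p) bits per symbol

where H(p) = -p log₂(p) - (1-p) log₂(1-p) is the binary entropy function.

H(0.155) = 0.6222 bits
C = 1 - 0.6222 = 0.3778 bits per symbol

This means we can reliably transmit up to 0.3778 bits of information per channel use.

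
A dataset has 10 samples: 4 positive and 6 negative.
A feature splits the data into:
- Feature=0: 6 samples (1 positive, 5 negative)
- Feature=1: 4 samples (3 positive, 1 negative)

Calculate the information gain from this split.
0.2564 bits

Information Gain = H(Y) - H(Y|Feature)

Before split:
P(positive) = 4/10 = 0.4000
H(Y) = 0.9710 bits

After split:
Feature=0: H = 0.6500 bits (weight = 6/10)
Feature=1: H = 0.8113 bits (weight = 4/10)
H(Y|Feature) = (6/10)×0.6500 + (4/10)×0.8113 = 0.7145 bits

Information Gain = 0.9710 - 0.7145 = 0.2564 bits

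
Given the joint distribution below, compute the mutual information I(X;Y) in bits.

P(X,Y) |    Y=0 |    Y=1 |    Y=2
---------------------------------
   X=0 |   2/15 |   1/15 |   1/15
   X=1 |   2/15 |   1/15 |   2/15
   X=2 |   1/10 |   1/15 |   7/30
0.0568 bits

Mutual information: I(X;Y) = H(X) + H(Y) - H(X,Y)

Marginals:
P(X) = (4/15, 1/3, 2/5), H(X) = 1.5656 bits
P(Y) = (11/30, 1/5, 13/30), H(Y) = 1.5179 bits

Joint entropy: H(X,Y) = 3.0267 bits

I(X;Y) = 1.5656 + 1.5179 - 3.0267 = 0.0568 bits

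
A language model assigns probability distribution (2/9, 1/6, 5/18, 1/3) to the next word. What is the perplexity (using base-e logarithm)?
3.8763

Perplexity is e^H (or exp(H) for natural log).

First, H = -Σ p log p = 1.3549 nats
Perplexity = e^1.3549 = 3.8763

Interpretation: The model's uncertainty is equivalent to choosing uniformly among 3.9 options.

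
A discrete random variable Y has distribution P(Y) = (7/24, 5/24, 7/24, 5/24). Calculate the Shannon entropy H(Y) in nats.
1.3723 nats

Shannon entropy is H(X) = -Σ p(x) log p(x).

For P = (7/24, 5/24, 7/24, 5/24):
H = -7/24 × log_e(7/24) -5/24 × log_e(5/24) -7/24 × log_e(7/24) -5/24 × log_e(5/24)
H = 1.3723 nats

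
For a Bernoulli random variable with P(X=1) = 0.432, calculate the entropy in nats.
0.6839 nats

The binary entropy function is:
H(p) = -p log(p) - (1-p) log(1-p)

H(0.432) = -0.432 × log_e(0.432) - 0.568 × log_e(0.568)
H(0.432) = 0.6839 nats

Note: Binary entropy is maximized at p=0.5 (H=1 bit) and minimized at p=0 or p=1 (H=0).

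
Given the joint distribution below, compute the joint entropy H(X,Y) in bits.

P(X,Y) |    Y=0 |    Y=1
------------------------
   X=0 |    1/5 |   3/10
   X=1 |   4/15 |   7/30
1.9839 bits

Joint entropy is H(X,Y) = -Σ_{x,y} p(x,y) log p(x,y).

Summing over all non-zero entries:
H(X,Y) = -[1/5·log_2(1/5) + 3/10·log_2(3/10) + 4/15·log_2(4/15) + 7/30·log_2(7/30)]
H(X,Y) = 1.9839 bits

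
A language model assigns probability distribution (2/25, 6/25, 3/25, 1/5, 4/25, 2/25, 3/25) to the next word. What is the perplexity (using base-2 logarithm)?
6.4921

Perplexity is 2^H (or exp(H) for natural log).

First, H = -Σ p log p = 2.6987 bits
Perplexity = 2^2.6987 = 6.4921

Interpretation: The model's uncertainty is equivalent to choosing uniformly among 6.5 options.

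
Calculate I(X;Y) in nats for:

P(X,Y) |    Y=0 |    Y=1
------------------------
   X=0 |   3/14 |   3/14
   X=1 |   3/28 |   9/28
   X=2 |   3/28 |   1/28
0.0645 nats

Mutual information: I(X;Y) = H(X) + H(Y) - H(X,Y)

Marginals:
P(X) = (3/7, 3/7, 1/7), H(X) = 1.0042 nats
P(Y) = (3/7, 4/7), H(Y) = 0.6829 nats

Joint entropy: H(X,Y) = 1.6226 nats

I(X;Y) = 1.0042 + 0.6829 - 1.6226 = 0.0645 nats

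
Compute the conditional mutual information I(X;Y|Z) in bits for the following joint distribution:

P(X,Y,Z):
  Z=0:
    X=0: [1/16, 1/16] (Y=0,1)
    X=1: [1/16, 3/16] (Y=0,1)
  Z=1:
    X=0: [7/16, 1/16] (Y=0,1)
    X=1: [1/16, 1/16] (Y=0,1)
0.0710 bits

Conditional mutual information: I(X;Y|Z) = H(X|Z) + H(Y|Z) - H(X,Y|Z)

H(Z) = 0.9544
H(X,Z) = 1.7500 → H(X|Z) = 0.7956
H(Y,Z) = 1.7500 → H(Y|Z) = 0.7956
H(X,Y,Z) = 2.4746 → H(X,Y|Z) = 1.5202

I(X;Y|Z) = 0.7956 + 0.7956 - 1.5202 = 0.0710 bits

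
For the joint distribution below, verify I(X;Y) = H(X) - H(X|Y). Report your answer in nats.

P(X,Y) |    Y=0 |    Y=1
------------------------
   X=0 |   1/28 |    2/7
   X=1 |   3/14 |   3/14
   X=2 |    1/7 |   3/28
I(X;Y) = 0.0901 nats

Mutual information has multiple equivalent forms:
- I(X;Y) = H(X) - H(X|Y)
- I(X;Y) = H(Y) - H(Y|X)
- I(X;Y) = H(X) + H(Y) - H(X,Y)

Computing all quantities:
H(X) = 1.0745, H(Y) = 0.6700, H(X,Y) = 1.6544
H(X|Y) = 0.9844, H(Y|X) = 0.5799

Verification:
H(X) - H(X|Y) = 1.0745 - 0.9844 = 0.0901
H(Y) - H(Y|X) = 0.6700 - 0.5799 = 0.0901
H(X) + H(Y) - H(X,Y) = 1.0745 + 0.6700 - 1.6544 = 0.0901

All forms give I(X;Y) = 0.0901 nats. ✓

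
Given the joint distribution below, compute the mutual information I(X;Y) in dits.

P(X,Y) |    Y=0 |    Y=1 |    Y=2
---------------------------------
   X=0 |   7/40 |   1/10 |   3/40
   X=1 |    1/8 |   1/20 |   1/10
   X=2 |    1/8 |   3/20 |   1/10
0.0112 dits

Mutual information: I(X;Y) = H(X) + H(Y) - H(X,Y)

Marginals:
P(X) = (7/20, 11/40, 3/8), H(X) = 0.4735 dits
P(Y) = (17/40, 3/10, 11/40), H(Y) = 0.4690 dits

Joint entropy: H(X,Y) = 0.9312 dits

I(X;Y) = 0.4735 + 0.4690 - 0.9312 = 0.0112 dits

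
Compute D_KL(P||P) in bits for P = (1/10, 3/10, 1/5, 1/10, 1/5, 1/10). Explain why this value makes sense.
0.0000 bits

KL divergence satisfies the Gibbs inequality: D_KL(P||Q) ≥ 0 for all distributions P, Q.

D_KL(P||Q) = Σ p(x) log(p(x)/q(x))
Each term is p(x) × log_2(p(x)/p(x)) = p(x) × log_2(1) = 0, so the sum is 0.
D_KL(P||Q) = 0.0000 bits

When P = Q, the KL divergence is exactly 0, as there is no 'divergence' between identical distributions.

This non-negativity is a fundamental property: relative entropy cannot be negative because it measures how different Q is from P.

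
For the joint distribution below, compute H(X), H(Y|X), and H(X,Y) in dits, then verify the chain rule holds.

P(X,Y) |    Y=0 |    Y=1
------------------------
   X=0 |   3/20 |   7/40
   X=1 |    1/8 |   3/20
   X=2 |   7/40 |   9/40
H(X,Y) = 0.7708, H(X) = 0.4720, H(Y|X) = 0.2988 (all in dits)

Chain rule: H(X,Y) = H(X) + H(Y|X)

Left side — joint entropy directly:
H(X,Y) = -Σ p(x,y) log p(x,y) = 0.7708 dits

Right side — compute H(Y|X) from the conditional distributions:
P(X) = (13/40, 11/40, 2/5), so H(X) = 0.4720 dits
H(Y|X) = Σ_x P(X=x) · H(Y|X=x):
  P(Y|X=0) = (6/13, 7/13), H(Y|X=0) = 0.2997, weight P(X=0) = 13/40
  P(Y|X=1) = (5/11, 6/11), H(Y|X=1) = 0.2992, weight P(X=1) = 11/40
  P(Y|X=2) = (7/16, 9/16), H(Y|X=2) = 0.2976, weight P(X=2) = 2/5
H(Y|X) = 0.2988 dits

H(X) + H(Y|X) = 0.4720 + 0.2988 = 0.7708 dits

Both sides equal 0.7708 dits. ✓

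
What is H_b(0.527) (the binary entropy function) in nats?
0.6917 nats

The binary entropy function is:
H(p) = -p log(p) - (1-p) log(1-p)

H(0.527) = -0.527 × log_e(0.527) - 0.473 × log_e(0.473)
H(0.527) = 0.6917 nats

Note: Binary entropy is maximized at p=0.5 (H=1 bit) and minimized at p=0 or p=1 (H=0).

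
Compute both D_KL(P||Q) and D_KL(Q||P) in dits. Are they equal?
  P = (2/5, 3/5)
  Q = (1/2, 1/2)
D_KL(P||Q) = 0.0087, D_KL(Q||P) = 0.0089

KL divergence is not symmetric: D_KL(P||Q) ≠ D_KL(Q||P) in general.

D_KL(P||Q) = 0.0087 dits
D_KL(Q||P) = 0.0089 dits

No, they are not equal!

This asymmetry is why KL divergence is not a true distance metric.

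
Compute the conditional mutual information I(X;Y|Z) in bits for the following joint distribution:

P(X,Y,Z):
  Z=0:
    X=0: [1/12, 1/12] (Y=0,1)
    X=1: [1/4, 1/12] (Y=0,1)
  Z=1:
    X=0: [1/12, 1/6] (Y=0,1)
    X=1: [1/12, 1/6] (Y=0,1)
0.0221 bits

Conditional mutual information: I(X;Y|Z) = H(X|Z) + H(Y|Z) - H(X,Y|Z)

H(Z) = 1.0000
H(X,Z) = 1.9591 → H(X|Z) = 0.9591
H(Y,Z) = 1.9183 → H(Y|Z) = 0.9183
H(X,Y,Z) = 2.8554 → H(X,Y|Z) = 1.8554

I(X;Y|Z) = 0.9591 + 0.9183 - 1.8554 = 0.0221 bits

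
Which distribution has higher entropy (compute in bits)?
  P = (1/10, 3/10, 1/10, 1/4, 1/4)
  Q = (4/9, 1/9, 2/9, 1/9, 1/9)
P

Computing entropies in bits:
H(P) = 2.1855
H(Q) = 2.0588

Distribution P has higher entropy.

Intuition: The distribution closer to uniform (more spread out) has higher entropy.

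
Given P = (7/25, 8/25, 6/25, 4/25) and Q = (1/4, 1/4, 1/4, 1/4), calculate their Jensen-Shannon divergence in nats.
0.0076 nats

Jensen-Shannon divergence is:
JSD(P||Q) = 0.5 × D_KL(P||M) + 0.5 × D_KL(Q||M)
where M = 0.5 × (P + Q) is the mixture distribution.

M = 0.5 × (7/25, 8/25, 6/25, 4/25) + 0.5 × (1/4, 1/4, 1/4, 1/4) = (0.265, 0.285, 0.245, 0.205)

D_KL(P||M) = 0.0079 nats
D_KL(Q||M) = 0.0073 nats

JSD(P||Q) = 0.5 × 0.0079 + 0.5 × 0.0073 = 0.0076 nats

Unlike KL divergence, JSD is symmetric and bounded: 0 ≤ JSD ≤ log(2).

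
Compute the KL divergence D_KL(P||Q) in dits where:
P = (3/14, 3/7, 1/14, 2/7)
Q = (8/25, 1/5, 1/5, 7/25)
0.0751 dits

KL divergence: D_KL(P||Q) = Σ p(x) log(p(x)/q(x))

Computing term by term:
  x=0: 3/14 × log_10[(3/14)/(8/25)] = 3/14 × -0.1742 = -0.0373
  x=1: 3/7 × log_10[(3/7)/(1/5)] = 3/7 × 0.3310 = 0.1419
  x=2: 1/14 × log_10[(1/14)/(1/5)] = 1/14 × -0.4472 = -0.0319
  x=3: 2/7 × log_10[(2/7)/(7/25)] = 2/7 × 0.0088 = 0.0025

D_KL(P||Q) = 0.0751 dits

Note: KL divergence is always non-negative and equals 0 iff P = Q.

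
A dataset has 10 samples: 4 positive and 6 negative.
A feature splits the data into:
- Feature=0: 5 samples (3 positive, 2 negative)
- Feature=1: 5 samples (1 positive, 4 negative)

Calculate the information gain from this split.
0.1245 bits

Information Gain = H(Y) - H(Y|Feature)

Before split:
P(positive) = 4/10 = 0.4000
H(Y) = 0.9710 bits

After split:
Feature=0: H = 0.9710 bits (weight = 5/10)
Feature=1: H = 0.7219 bits (weight = 5/10)
H(Y|Feature) = (5/10)×0.9710 + (5/10)×0.7219 = 0.8464 bits

Information Gain = 0.9710 - 0.8464 = 0.1245 bits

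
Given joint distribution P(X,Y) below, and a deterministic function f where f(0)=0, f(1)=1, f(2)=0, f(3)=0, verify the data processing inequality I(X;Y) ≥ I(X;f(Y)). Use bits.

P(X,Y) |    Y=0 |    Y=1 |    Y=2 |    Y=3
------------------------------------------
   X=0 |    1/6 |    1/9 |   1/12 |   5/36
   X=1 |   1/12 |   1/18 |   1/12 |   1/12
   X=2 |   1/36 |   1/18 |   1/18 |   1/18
I(X;Y) = 0.0293, I(X;f(Y)) = 0.0053, inequality holds: 0.0293 ≥ 0.0053

Data Processing Inequality: For any Markov chain X → Y → Z, we have I(X;Y) ≥ I(X;Z).

Here Z = f(Y) is a deterministic function of Y, forming X → Y → Z.

Original I(X;Y) = 0.0293 bits

After applying f:
P(X,Z) where Z=f(Y):
- P(X,Z=0) = P(X,Y=0) + P(X,Y=2) + P(X,Y=3)
- P(X,Z=1) = P(X,Y=1)

I(X;Z) = I(X;f(Y)) = 0.0053 bits

Verification: 0.0293 ≥ 0.0053 ✓

Information cannot be created by processing; the function f can only lose information about X.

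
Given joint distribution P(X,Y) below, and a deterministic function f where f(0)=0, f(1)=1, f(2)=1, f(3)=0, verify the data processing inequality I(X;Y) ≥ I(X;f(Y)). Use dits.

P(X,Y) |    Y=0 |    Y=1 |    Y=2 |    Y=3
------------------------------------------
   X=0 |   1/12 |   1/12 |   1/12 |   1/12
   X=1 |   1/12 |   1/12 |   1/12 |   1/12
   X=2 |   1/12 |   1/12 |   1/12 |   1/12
I(X;Y) = 0.0000, I(X;f(Y)) = 0.0000, inequality holds: 0.0000 ≥ 0.0000

Data Processing Inequality: For any Markov chain X → Y → Z, we have I(X;Y) ≥ I(X;Z).

Here Z = f(Y) is a deterministic function of Y, forming X → Y → Z.

Original I(X;Y) = 0.0000 dits

After applying f:
P(X,Z) where Z=f(Y):
- P(X,Z=0) = P(X,Y=0) + P(X,Y=3)
- P(X,Z=1) = P(X,Y=1) + P(X,Y=2)

I(X;Z) = I(X;f(Y)) = 0.0000 dits

Verification: 0.0000 ≥ 0.0000 ✓

Information cannot be created by processing; the function f can only lose information about X.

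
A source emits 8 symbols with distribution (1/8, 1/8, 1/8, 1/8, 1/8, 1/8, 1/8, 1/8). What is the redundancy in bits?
0.0000 bits

Redundancy measures how far a source is from maximum entropy:
R = H_max - H(X)

Maximum entropy for 8 symbols: H_max = log_2(8) = 3.0000 bits
Actual entropy: H(X) = 3.0000 bits
Redundancy: R = 3.0000 - 3.0000 = 0.0000 bits

This redundancy represents potential for compression: the source could be compressed by 0.0000 bits per symbol.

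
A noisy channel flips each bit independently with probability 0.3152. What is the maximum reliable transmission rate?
0.1009 bits

For a binary symmetric channel (BSC) with error probability p:
Capacity C = 1 - H(p) bits per symbol

where H(p) = -p log₂(p) - (1-p) log₂(1-p) is the binary entropy function.

H(0.3152) = 0.8991 bits
C = 1 - 0.8991 = 0.1009 bits per symbol

This means we can reliably transmit up to 0.1009 bits of information per channel use.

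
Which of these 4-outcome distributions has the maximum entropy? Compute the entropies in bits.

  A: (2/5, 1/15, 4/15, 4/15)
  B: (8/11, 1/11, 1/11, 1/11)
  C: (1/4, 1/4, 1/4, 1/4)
C

For a discrete distribution over n outcomes, entropy is maximized by the uniform distribution.

Computing entropies:
H(A) = 1.8062 bits
H(B) = 1.2776 bits
H(C) = 2.0000 bits

The uniform distribution (where all probabilities equal 1/4) achieves the maximum entropy of log_2(4) = 2.0000 bits.

Distribution C has the highest entropy.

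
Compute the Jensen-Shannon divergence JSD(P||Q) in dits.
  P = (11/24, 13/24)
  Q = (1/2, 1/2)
0.0004 dits

Jensen-Shannon divergence is:
JSD(P||Q) = 0.5 × D_KL(P||M) + 0.5 × D_KL(Q||M)
where M = 0.5 × (P + Q) is the mixture distribution.

M = 0.5 × (11/24, 13/24) + 0.5 × (1/2, 1/2) = (0.479167, 0.520833)

D_KL(P||M) = 0.0004 dits
D_KL(Q||M) = 0.0004 dits

JSD(P||Q) = 0.5 × 0.0004 + 0.5 × 0.0004 = 0.0004 dits

Unlike KL divergence, JSD is symmetric and bounded: 0 ≤ JSD ≤ log(2).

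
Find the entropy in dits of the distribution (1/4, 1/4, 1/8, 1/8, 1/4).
0.6773 dits

Shannon entropy is H(X) = -Σ p(x) log p(x).

For P = (1/4, 1/4, 1/8, 1/8, 1/4):
H = -1/4 × log_10(1/4) -1/4 × log_10(1/4) -1/8 × log_10(1/8) -1/8 × log_10(1/8) -1/4 × log_10(1/4)
H = 0.6773 dits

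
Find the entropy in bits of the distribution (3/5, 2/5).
0.9710 bits

Shannon entropy is H(X) = -Σ p(x) log p(x).

For P = (3/5, 2/5):
H = -3/5 × log_2(3/5) -2/5 × log_2(2/5)
H = 0.9710 bits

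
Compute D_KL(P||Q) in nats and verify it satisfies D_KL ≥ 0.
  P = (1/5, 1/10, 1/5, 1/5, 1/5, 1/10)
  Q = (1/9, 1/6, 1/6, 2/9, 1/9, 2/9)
0.1196 nats

KL divergence satisfies the Gibbs inequality: D_KL(P||Q) ≥ 0 for all distributions P, Q.

D_KL(P||Q) = Σ p(x) log(p(x)/q(x))
Term by term:
  x=0: 1/5 × log_e[(1/5)/(1/9)] = 0.1176
  x=1: 1/10 × log_e[(1/10)/(1/6)] = -0.0511
  x=2: 1/5 × log_e[(1/5)/(1/6)] = 0.0365
  x=3: 1/5 × log_e[(1/5)/(2/9)] = -0.0211
  x=4: 1/5 × log_e[(1/5)/(1/9)] = 0.1176
  x=5: 1/10 × log_e[(1/10)/(2/9)] = -0.0799
D_KL(P||Q) = 0.1196 nats

D_KL(P||Q) = 0.1196 ≥ 0 ✓

This non-negativity is a fundamental property: relative entropy cannot be negative because it measures how different Q is from P.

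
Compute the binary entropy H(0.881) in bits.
0.5265 bits

The binary entropy function is:
H(p) = -p log(p) - (1-p) log(1-p)

H(0.881) = -0.881 × log_2(0.881) - 0.119 × log_2(0.119)
H(0.881) = 0.5265 bits

Note: Binary entropy is maximized at p=0.5 (H=1 bit) and minimized at p=0 or p=1 (H=0).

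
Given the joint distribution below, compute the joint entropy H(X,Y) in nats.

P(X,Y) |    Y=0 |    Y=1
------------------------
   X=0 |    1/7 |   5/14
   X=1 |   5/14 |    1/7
1.2914 nats

Joint entropy is H(X,Y) = -Σ_{x,y} p(x,y) log p(x,y).

Summing over all non-zero entries:
H(X,Y) = -[1/7·log_e(1/7) + 5/14·log_e(5/14) + 5/14·log_e(5/14) + 1/7·log_e(1/7)]
H(X,Y) = 1.2914 nats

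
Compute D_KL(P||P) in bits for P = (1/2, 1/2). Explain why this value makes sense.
0.0000 bits

KL divergence satisfies the Gibbs inequality: D_KL(P||Q) ≥ 0 for all distributions P, Q.

D_KL(P||Q) = Σ p(x) log(p(x)/q(x))
Each term is p(x) × log_2(p(x)/p(x)) = p(x) × log_2(1) = 0, so the sum is 0.
D_KL(P||Q) = 0.0000 bits

When P = Q, the KL divergence is exactly 0, as there is no 'divergence' between identical distributions.

This non-negativity is a fundamental property: relative entropy cannot be negative because it measures how different Q is from P.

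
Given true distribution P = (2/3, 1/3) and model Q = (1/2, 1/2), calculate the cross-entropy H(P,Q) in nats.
0.6931 nats

Cross-entropy: H(P,Q) = -Σ p(x) log q(x)

Alternatively: H(P,Q) = H(P) + D_KL(P||Q)
H(P) = 0.6365 nats
D_KL(P||Q) = 0.0566 nats

H(P,Q) = 0.6365 + 0.0566 = 0.6931 nats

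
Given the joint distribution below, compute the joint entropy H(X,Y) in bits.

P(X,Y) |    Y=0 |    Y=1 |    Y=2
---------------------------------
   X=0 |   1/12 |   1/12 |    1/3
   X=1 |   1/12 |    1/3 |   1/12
2.2516 bits

Joint entropy is H(X,Y) = -Σ_{x,y} p(x,y) log p(x,y).

Summing over all non-zero entries:
H(X,Y) = -[1/12·log_2(1/12) + 1/12·log_2(1/12) + 1/3·log_2(1/3) + 1/12·log_2(1/12) + 1/3·log_2(1/3) + 1/12·log_2(1/12)]
H(X,Y) = 2.2516 bits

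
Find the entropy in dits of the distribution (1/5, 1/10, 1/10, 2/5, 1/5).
0.6388 dits

Shannon entropy is H(X) = -Σ p(x) log p(x).

For P = (1/5, 1/10, 1/10, 2/5, 1/5):
H = -1/5 × log_10(1/5) -1/10 × log_10(1/10) -1/10 × log_10(1/10) -2/5 × log_10(2/5) -1/5 × log_10(1/5)
H = 0.6388 dits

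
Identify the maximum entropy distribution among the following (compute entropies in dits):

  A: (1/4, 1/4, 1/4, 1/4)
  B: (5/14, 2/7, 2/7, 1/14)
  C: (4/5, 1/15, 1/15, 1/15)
A

For a discrete distribution over n outcomes, entropy is maximized by the uniform distribution.

Computing entropies:
H(A) = 0.6021 dits
H(B) = 0.5525 dits
H(C) = 0.3127 dits

The uniform distribution (where all probabilities equal 1/4) achieves the maximum entropy of log_10(4) = 0.6021 dits.

Distribution A has the highest entropy.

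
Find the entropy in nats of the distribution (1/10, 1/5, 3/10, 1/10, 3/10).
1.5048 nats

Shannon entropy is H(X) = -Σ p(x) log p(x).

For P = (1/10, 1/5, 3/10, 1/10, 3/10):
H = -1/10 × log_e(1/10) -1/5 × log_e(1/5) -3/10 × log_e(3/10) -1/10 × log_e(1/10) -3/10 × log_e(3/10)
H = 1.5048 nats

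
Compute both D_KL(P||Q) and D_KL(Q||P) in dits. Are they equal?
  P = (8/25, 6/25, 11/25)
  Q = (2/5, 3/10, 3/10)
D_KL(P||Q) = 0.0189, D_KL(Q||P) = 0.0179

KL divergence is not symmetric: D_KL(P||Q) ≠ D_KL(Q||P) in general.

D_KL(P||Q) = 0.0189 dits
D_KL(Q||P) = 0.0179 dits

No, they are not equal!

This asymmetry is why KL divergence is not a true distance metric.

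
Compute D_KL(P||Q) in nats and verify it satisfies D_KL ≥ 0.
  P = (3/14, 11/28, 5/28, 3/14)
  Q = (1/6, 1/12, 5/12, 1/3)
0.4170 nats

KL divergence satisfies the Gibbs inequality: D_KL(P||Q) ≥ 0 for all distributions P, Q.

D_KL(P||Q) = Σ p(x) log(p(x)/q(x))
Term by term:
  x=0: 3/14 × log_e[(3/14)/(1/6)] = 0.0539
  x=1: 11/28 × log_e[(11/28)/(1/12)] = 0.6092
  x=2: 5/28 × log_e[(5/28)/(5/12)] = -0.1513
  x=3: 3/14 × log_e[(3/14)/(1/3)] = -0.0947
D_KL(P||Q) = 0.4170 nats

D_KL(P||Q) = 0.4170 ≥ 0 ✓

This non-negativity is a fundamental property: relative entropy cannot be negative because it measures how different Q is from P.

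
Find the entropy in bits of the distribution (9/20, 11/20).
0.9928 bits

Shannon entropy is H(X) = -Σ p(x) log p(x).

For P = (9/20, 11/20):
H = -9/20 × log_2(9/20) -11/20 × log_2(11/20)
H = 0.9928 bits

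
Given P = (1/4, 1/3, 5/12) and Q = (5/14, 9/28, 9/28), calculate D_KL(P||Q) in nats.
0.0311 nats

KL divergence: D_KL(P||Q) = Σ p(x) log(p(x)/q(x))

Computing term by term:
  x=0: 1/4 × log_e[(1/4)/(5/14)] = 1/4 × -0.3567 = -0.0892
  x=1: 1/3 × log_e[(1/3)/(9/28)] = 1/3 × 0.0364 = 0.0121
  x=2: 5/12 × log_e[(5/12)/(9/28)] = 5/12 × 0.2595 = 0.1081

D_KL(P||Q) = 0.0311 nats

Note: KL divergence is always non-negative and equals 0 iff P = Q.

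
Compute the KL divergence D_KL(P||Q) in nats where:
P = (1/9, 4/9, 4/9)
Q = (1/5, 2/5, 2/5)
0.0283 nats

KL divergence: D_KL(P||Q) = Σ p(x) log(p(x)/q(x))

Computing term by term:
  x=0: 1/9 × log_e[(1/9)/(1/5)] = 1/9 × -0.5878 = -0.0653
  x=1: 4/9 × log_e[(4/9)/(2/5)] = 4/9 × 0.1054 = 0.0468
  x=2: 4/9 × log_e[(4/9)/(2/5)] = 4/9 × 0.1054 = 0.0468

D_KL(P||Q) = 0.0283 nats

Note: KL divergence is always non-negative and equals 0 iff P = Q.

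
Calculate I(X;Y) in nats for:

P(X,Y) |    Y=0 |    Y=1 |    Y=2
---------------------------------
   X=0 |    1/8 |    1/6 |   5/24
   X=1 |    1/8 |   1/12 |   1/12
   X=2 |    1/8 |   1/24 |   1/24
0.0419 nats

Mutual information: I(X;Y) = H(X) + H(Y) - H(X,Y)

Marginals:
P(X) = (1/2, 7/24, 5/24), H(X) = 1.0327 nats
P(Y) = (3/8, 7/24, 1/3), H(Y) = 1.0934 nats

Joint entropy: H(X,Y) = 2.0842 nats

I(X;Y) = 1.0327 + 1.0934 - 2.0842 = 0.0419 nats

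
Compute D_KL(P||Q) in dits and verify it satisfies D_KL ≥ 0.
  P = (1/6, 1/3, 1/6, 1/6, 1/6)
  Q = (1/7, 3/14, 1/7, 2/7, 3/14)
0.0291 dits

KL divergence satisfies the Gibbs inequality: D_KL(P||Q) ≥ 0 for all distributions P, Q.

D_KL(P||Q) = Σ p(x) log(p(x)/q(x))
Term by term:
  x=0: 1/6 × log_10[(1/6)/(1/7)] = 0.0112
  x=1: 1/3 × log_10[(1/3)/(3/14)] = 0.0640
  x=2: 1/6 × log_10[(1/6)/(1/7)] = 0.0112
  x=3: 1/6 × log_10[(1/6)/(2/7)] = -0.0390
  x=4: 1/6 × log_10[(1/6)/(3/14)] = -0.0182
D_KL(P||Q) = 0.0291 dits

D_KL(P||Q) = 0.0291 ≥ 0 ✓

This non-negativity is a fundamental property: relative entropy cannot be negative because it measures how different Q is from P.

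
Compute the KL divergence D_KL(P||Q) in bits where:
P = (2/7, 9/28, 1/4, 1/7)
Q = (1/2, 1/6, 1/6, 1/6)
0.1884 bits

KL divergence: D_KL(P||Q) = Σ p(x) log(p(x)/q(x))

Computing term by term:
  x=0: 2/7 × log_2[(2/7)/(1/2)] = 2/7 × -0.8074 = -0.2307
  x=1: 9/28 × log_2[(9/28)/(1/6)] = 9/28 × 0.9475 = 0.3046
  x=2: 1/4 × log_2[(1/4)/(1/6)] = 1/4 × 0.5850 = 0.1462
  x=3: 1/7 × log_2[(1/7)/(1/6)] = 1/7 × -0.2224 = -0.0318

D_KL(P||Q) = 0.1884 bits

Note: KL divergence is always non-negative and equals 0 iff P = Q.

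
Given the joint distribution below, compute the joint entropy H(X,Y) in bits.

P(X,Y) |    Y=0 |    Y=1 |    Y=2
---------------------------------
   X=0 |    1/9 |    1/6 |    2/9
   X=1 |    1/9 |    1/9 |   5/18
2.4830 bits

Joint entropy is H(X,Y) = -Σ_{x,y} p(x,y) log p(x,y).

Summing over all non-zero entries:
H(X,Y) = -[1/9·log_2(1/9) + 1/6·log_2(1/6) + 2/9·log_2(2/9) + 1/9·log_2(1/9) + 1/9·log_2(1/9) + 5/18·log_2(5/18)]
H(X,Y) = 2.4830 bits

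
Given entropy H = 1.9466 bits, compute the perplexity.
3.8547

Perplexity is 2^H (or exp(H) for natural log).

H = 1.9466 bits
Perplexity = 2^1.9466 = 3.8547

Interpretation: The model's uncertainty is equivalent to choosing uniformly among 3.9 options.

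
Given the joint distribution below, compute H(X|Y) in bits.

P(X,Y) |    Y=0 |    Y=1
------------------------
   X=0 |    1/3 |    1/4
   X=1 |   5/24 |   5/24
0.9763 bits

Using the chain rule: H(X|Y) = H(X,Y) - H(Y)

First, compute H(X,Y) = 1.9713 bits

Marginal P(Y) = (13/24, 11/24)
H(Y) = 0.9950 bits

H(X|Y) = H(X,Y) - H(Y) = 1.9713 - 0.9950 = 0.9763 bits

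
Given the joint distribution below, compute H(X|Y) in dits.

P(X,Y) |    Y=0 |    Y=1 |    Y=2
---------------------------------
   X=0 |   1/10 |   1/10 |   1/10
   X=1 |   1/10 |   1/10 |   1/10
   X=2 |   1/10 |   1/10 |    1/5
0.4669 dits

Using the chain rule: H(X|Y) = H(X,Y) - H(Y)

First, compute H(X,Y) = 0.9398 dits

Marginal P(Y) = (3/10, 3/10, 2/5)
H(Y) = 0.4729 dits

H(X|Y) = H(X,Y) - H(Y) = 0.9398 - 0.4729 = 0.4669 dits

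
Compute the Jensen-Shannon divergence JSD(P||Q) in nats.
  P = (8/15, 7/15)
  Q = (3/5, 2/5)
0.0023 nats

Jensen-Shannon divergence is:
JSD(P||Q) = 0.5 × D_KL(P||M) + 0.5 × D_KL(Q||M)
where M = 0.5 × (P + Q) is the mixture distribution.

M = 0.5 × (8/15, 7/15) + 0.5 × (3/5, 2/5) = (17/30, 13/30)

D_KL(P||M) = 0.0023 nats
D_KL(Q||M) = 0.0023 nats

JSD(P||Q) = 0.5 × 0.0023 + 0.5 × 0.0023 = 0.0023 nats

Unlike KL divergence, JSD is symmetric and bounded: 0 ≤ JSD ≤ log(2).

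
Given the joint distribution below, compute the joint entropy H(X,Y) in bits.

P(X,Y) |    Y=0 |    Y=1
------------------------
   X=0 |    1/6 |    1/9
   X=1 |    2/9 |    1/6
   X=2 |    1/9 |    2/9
2.5305 bits

Joint entropy is H(X,Y) = -Σ_{x,y} p(x,y) log p(x,y).

Summing over all non-zero entries:
H(X,Y) = -[1/6·log_2(1/6) + 1/9·log_2(1/9) + 2/9·log_2(2/9) + 1/6·log_2(1/6) + 1/9·log_2(1/9) + 2/9·log_2(2/9)]
H(X,Y) = 2.5305 bits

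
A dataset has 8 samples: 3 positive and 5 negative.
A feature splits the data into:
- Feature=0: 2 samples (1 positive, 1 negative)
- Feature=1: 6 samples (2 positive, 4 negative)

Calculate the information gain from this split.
0.0157 bits

Information Gain = H(Y) - H(Y|Feature)

Before split:
P(positive) = 3/8 = 0.3750
H(Y) = 0.9544 bits

After split:
Feature=0: H = 1.0000 bits (weight = 2/8)
Feature=1: H = 0.9183 bits (weight = 6/8)
H(Y|Feature) = (2/8)×1.0000 + (6/8)×0.9183 = 0.9387 bits

Information Gain = 0.9544 - 0.9387 = 0.0157 bits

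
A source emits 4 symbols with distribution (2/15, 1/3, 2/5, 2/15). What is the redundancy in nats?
0.1163 nats

Redundancy measures how far a source is from maximum entropy:
R = H_max - H(X)

Maximum entropy for 4 symbols: H_max = log_e(4) = 1.3863 nats
Actual entropy: H(X) = 1.2700 nats
Redundancy: R = 1.3863 - 1.2700 = 0.1163 nats

This redundancy represents potential for compression: the source could be compressed by 0.1163 nats per symbol.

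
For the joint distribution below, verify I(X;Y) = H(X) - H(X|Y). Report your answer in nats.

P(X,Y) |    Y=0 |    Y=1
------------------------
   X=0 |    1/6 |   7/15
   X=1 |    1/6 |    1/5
I(X;Y) = 0.0189 nats

Mutual information has multiple equivalent forms:
- I(X;Y) = H(X) - H(X|Y)
- I(X;Y) = H(Y) - H(Y|X)
- I(X;Y) = H(X) + H(Y) - H(X,Y)

Computing all quantities:
H(X) = 0.6572, H(Y) = 0.6365, H(X,Y) = 1.2748
H(X|Y) = 0.6383, H(Y|X) = 0.6176

Verification:
H(X) - H(X|Y) = 0.6572 - 0.6383 = 0.0189
H(Y) - H(Y|X) = 0.6365 - 0.6176 = 0.0189
H(X) + H(Y) - H(X,Y) = 0.6572 + 0.6365 - 1.2748 = 0.0189

All forms give I(X;Y) = 0.0189 nats. ✓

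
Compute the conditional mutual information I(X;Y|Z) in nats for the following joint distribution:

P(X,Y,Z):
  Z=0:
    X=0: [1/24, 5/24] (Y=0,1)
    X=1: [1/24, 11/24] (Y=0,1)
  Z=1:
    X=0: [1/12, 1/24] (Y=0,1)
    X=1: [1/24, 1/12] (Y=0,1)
0.0197 nats

Conditional mutual information: I(X;Y|Z) = H(X|Z) + H(Y|Z) - H(X,Y|Z)

H(Z) = 0.5623
H(X,Z) = 1.2130 → H(X|Z) = 0.6507
H(Y,Z) = 0.9972 → H(Y|Z) = 0.4349
H(X,Y,Z) = 1.6282 → H(X,Y|Z) = 1.0659

I(X;Y|Z) = 0.6507 + 0.4349 - 1.0659 = 0.0197 nats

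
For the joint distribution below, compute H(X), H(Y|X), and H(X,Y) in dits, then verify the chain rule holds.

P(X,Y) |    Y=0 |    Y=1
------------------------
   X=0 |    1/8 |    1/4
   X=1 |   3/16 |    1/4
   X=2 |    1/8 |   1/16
H(X,Y) = 0.7384, H(X) = 0.4531, H(Y|X) = 0.2852 (all in dits)

Chain rule: H(X,Y) = H(X) + H(Y|X)

Left side — joint entropy directly:
H(X,Y) = -Σ p(x,y) log p(x,y) = 0.7384 dits

Right side — compute H(Y|X) from the conditional distributions:
P(X) = (3/8, 7/16, 3/16), so H(X) = 0.4531 dits
H(Y|X) = Σ_x P(X=x) · H(Y|X=x):
  P(Y|X=0) = (1/3, 2/3), H(Y|X=0) = 0.2764, weight P(X=0) = 3/8
  P(Y|X=1) = (3/7, 4/7), H(Y|X=1) = 0.2966, weight P(X=1) = 7/16
  P(Y|X=2) = (2/3, 1/3), H(Y|X=2) = 0.2764, weight P(X=2) = 3/16
H(Y|X) = 0.2852 dits

H(X) + H(Y|X) = 0.4531 + 0.2852 = 0.7384 dits

Both sides equal 0.7384 dits. ✓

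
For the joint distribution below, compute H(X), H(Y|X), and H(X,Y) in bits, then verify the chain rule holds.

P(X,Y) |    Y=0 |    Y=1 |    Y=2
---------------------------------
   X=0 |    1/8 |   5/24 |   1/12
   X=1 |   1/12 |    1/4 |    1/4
H(X,Y) = 2.4440, H(X) = 0.9799, H(Y|X) = 1.4641 (all in bits)

Chain rule: H(X,Y) = H(X) + H(Y|X)

Left side — joint entropy directly:
H(X,Y) = -Σ p(x,y) log p(x,y) = 2.4440 bits

Right side — compute H(Y|X) from the conditional distributions:
P(X) = (5/12, 7/12), so H(X) = 0.9799 bits
H(Y|X) = Σ_x P(X=x) · H(Y|X=x):
  P(Y|X=0) = (3/10, 1/2, 1/5), H(Y|X=0) = 1.4855, weight P(X=0) = 5/12
  P(Y|X=1) = (1/7, 3/7, 3/7), H(Y|X=1) = 1.4488, weight P(X=1) = 7/12
H(Y|X) = 1.4641 bits

H(X) + H(Y|X) = 0.9799 + 1.4641 = 2.4440 bits

Both sides equal 2.4440 bits. ✓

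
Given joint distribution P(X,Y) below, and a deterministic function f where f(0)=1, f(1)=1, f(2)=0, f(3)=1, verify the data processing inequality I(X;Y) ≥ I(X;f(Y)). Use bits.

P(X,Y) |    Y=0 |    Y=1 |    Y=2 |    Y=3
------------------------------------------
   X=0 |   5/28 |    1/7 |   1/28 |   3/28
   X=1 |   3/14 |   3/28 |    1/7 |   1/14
I(X;Y) = 0.0572, I(X;f(Y)) = 0.0471, inequality holds: 0.0572 ≥ 0.0471

Data Processing Inequality: For any Markov chain X → Y → Z, we have I(X;Y) ≥ I(X;Z).

Here Z = f(Y) is a deterministic function of Y, forming X → Y → Z.

Original I(X;Y) = 0.0572 bits

After applying f:
P(X,Z) where Z=f(Y):
- P(X,Z=0) = P(X,Y=2)
- P(X,Z=1) = P(X,Y=0) + P(X,Y=1) + P(X,Y=3)

I(X;Z) = I(X;f(Y)) = 0.0471 bits

Verification: 0.0572 ≥ 0.0471 ✓

Information cannot be created by processing; the function f can only lose information about X.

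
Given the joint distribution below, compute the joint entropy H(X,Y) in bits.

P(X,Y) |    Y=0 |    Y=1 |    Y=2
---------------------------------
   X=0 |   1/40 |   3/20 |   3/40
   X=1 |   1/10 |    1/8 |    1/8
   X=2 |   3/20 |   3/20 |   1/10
3.0593 bits

Joint entropy is H(X,Y) = -Σ_{x,y} p(x,y) log p(x,y).

Summing over all non-zero entries:
H(X,Y) = -[1/40·log_2(1/40) + 3/20·log_2(3/20) + 3/40·log_2(3/40) + 1/10·log_2(1/10) + 1/8·log_2(1/8) + 1/8·log_2(1/8) + 3/20·log_2(3/20) + 3/20·log_2(3/20) + 1/10·log_2(1/10)]
H(X,Y) = 3.0593 bits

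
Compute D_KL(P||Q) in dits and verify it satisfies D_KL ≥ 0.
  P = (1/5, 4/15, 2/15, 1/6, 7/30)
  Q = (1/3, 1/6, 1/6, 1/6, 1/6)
0.0312 dits

KL divergence satisfies the Gibbs inequality: D_KL(P||Q) ≥ 0 for all distributions P, Q.

D_KL(P||Q) = Σ p(x) log(p(x)/q(x))
Term by term:
  x=0: 1/5 × log_10[(1/5)/(1/3)] = -0.0444
  x=1: 4/15 × log_10[(4/15)/(1/6)] = 0.0544
  x=2: 2/15 × log_10[(2/15)/(1/6)] = -0.0129
  x=3: 1/6 × log_10[(1/6)/(1/6)] = 0.0000
  x=4: 7/30 × log_10[(7/30)/(1/6)] = 0.0341
D_KL(P||Q) = 0.0312 dits

D_KL(P||Q) = 0.0312 ≥ 0 ✓

This non-negativity is a fundamental property: relative entropy cannot be negative because it measures how different Q is from P.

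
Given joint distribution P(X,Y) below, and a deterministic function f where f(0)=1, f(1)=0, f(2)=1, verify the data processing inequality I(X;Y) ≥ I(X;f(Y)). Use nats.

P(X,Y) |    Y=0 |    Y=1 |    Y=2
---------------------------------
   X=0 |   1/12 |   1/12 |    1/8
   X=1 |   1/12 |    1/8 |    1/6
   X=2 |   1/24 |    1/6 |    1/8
I(X;Y) = 0.0221, I(X;f(Y)) = 0.0173, inequality holds: 0.0221 ≥ 0.0173

Data Processing Inequality: For any Markov chain X → Y → Z, we have I(X;Y) ≥ I(X;Z).

Here Z = f(Y) is a deterministic function of Y, forming X → Y → Z.

Original I(X;Y) = 0.0221 nats

After applying f:
P(X,Z) where Z=f(Y):
- P(X,Z=0) = P(X,Y=1)
- P(X,Z=1) = P(X,Y=0) + P(X,Y=2)

I(X;Z) = I(X;f(Y)) = 0.0173 nats

Verification: 0.0221 ≥ 0.0173 ✓

Information cannot be created by processing; the function f can only lose information about X.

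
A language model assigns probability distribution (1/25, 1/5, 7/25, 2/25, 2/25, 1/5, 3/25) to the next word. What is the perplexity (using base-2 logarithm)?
5.9746

Perplexity is 2^H (or exp(H) for natural log).

First, H = -Σ p log p = 2.5788 bits
Perplexity = 2^2.5788 = 5.9746

Interpretation: The model's uncertainty is equivalent to choosing uniformly among 6.0 options.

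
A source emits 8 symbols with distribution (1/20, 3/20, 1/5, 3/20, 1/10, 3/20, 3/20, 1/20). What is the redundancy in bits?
0.1290 bits

Redundancy measures how far a source is from maximum entropy:
R = H_max - H(X)

Maximum entropy for 8 symbols: H_max = log_2(8) = 3.0000 bits
Actual entropy: H(X) = 2.8710 bits
Redundancy: R = 3.0000 - 2.8710 = 0.1290 bits

This redundancy represents potential for compression: the source could be compressed by 0.1290 bits per symbol.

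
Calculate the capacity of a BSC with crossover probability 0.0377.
0.7684 bits

For a binary symmetric channel (BSC) with error probability p:
Capacity C = 1 - H(p) bits per symbol

where H(p) = -p log₂(p) - (1-p) log₂(1-p) is the binary entropy function.

H(0.0377) = 0.2316 bits
C = 1 - 0.2316 = 0.7684 bits per symbol

This means we can reliably transmit up to 0.7684 bits of information per channel use.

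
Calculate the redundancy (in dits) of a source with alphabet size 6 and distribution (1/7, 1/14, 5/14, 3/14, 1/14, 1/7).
0.0699 dits

Redundancy measures how far a source is from maximum entropy:
R = H_max - H(X)

Maximum entropy for 6 symbols: H_max = log_10(6) = 0.7782 dits
Actual entropy: H(X) = 0.7082 dits
Redundancy: R = 0.7782 - 0.7082 = 0.0699 dits

This redundancy represents potential for compression: the source could be compressed by 0.0699 dits per symbol.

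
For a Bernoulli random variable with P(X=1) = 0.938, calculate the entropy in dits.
0.1009 dits

The binary entropy function is:
H(p) = -p log(p) - (1-p) log(1-p)

H(0.938) = -0.938 × log_10(0.938) - 0.062 × log_10(0.062)
H(0.938) = 0.1009 dits

Note: Binary entropy is maximized at p=0.5 (H=1 bit) and minimized at p=0 or p=1 (H=0).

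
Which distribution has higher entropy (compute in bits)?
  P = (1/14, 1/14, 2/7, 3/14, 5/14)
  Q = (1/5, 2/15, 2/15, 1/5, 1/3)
Q

Computing entropies in bits:
H(P) = 2.0670
H(Q) = 2.2323

Distribution Q has higher entropy.

Intuition: The distribution closer to uniform (more spread out) has higher entropy.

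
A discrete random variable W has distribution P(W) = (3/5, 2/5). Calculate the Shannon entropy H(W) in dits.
0.2923 dits

Shannon entropy is H(X) = -Σ p(x) log p(x).

For P = (3/5, 2/5):
H = -3/5 × log_10(3/5) -2/5 × log_10(2/5)
H = 0.2923 dits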